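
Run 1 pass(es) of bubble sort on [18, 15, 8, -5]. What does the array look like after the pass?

After pass 1: [15, 8, -5, 18] (3 swaps)
Total swaps: 3


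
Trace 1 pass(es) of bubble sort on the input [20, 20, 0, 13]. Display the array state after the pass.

After pass 1: [20, 0, 13, 20] (2 swaps)
Total swaps: 2


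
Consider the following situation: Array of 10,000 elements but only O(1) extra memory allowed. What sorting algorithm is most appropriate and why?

Best choice: Heapsort
Reason: Heapsort rearranges the array in place using O(1) auxiliary space and still guarantees O(n log n) time; quicksort partitions in place but needs Theta(log n) stack space for recursion (O(n) in the worst case), and mergesort requires O(n) auxiliary space


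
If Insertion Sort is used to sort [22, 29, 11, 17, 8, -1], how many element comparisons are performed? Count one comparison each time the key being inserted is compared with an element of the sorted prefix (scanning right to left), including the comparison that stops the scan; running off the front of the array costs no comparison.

Insert 29: 22 <= 29 (stop) = 1 comparison(s) -> [22, 29, 11, 17, 8, -1]
Insert 11: 29 > 11 (shift), 22 > 11 (shift), reached front = 2 comparison(s) -> [11, 22, 29, 17, 8, -1]
Insert 17: 29 > 17 (shift), 22 > 17 (shift), 11 <= 17 (stop) = 3 comparison(s) -> [11, 17, 22, 29, 8, -1]
Insert 8: 29 > 8 (shift), 22 > 8 (shift), 17 > 8 (shift), 11 > 8 (shift), reached front = 4 comparison(s) -> [8, 11, 17, 22, 29, -1]
Insert -1: 29 > -1 (shift), 22 > -1 (shift), 17 > -1 (shift), 11 > -1 (shift), 8 > -1 (shift), reached front = 5 comparison(s) -> [-1, 8, 11, 17, 22, 29]
Total comparisons: 1 + 2 + 3 + 4 + 5 = 15


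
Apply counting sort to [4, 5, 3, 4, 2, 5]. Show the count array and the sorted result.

Count array: [0, 0, 1, 1, 2, 2]
(count[i] = number of elements equal to i)
Cumulative count: [0, 0, 1, 2, 4, 6]
Sorted: [2, 3, 4, 4, 5, 5]


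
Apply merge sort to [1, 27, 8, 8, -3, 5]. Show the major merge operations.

Divide and conquer:
  Merge [27] + [8] -> [8, 27]
  Merge [1] + [8, 27] -> [1, 8, 27]
  Merge [-3] + [5] -> [-3, 5]
  Merge [8] + [-3, 5] -> [-3, 5, 8]
  Merge [1, 8, 27] + [-3, 5, 8] -> [-3, 1, 5, 8, 8, 27]


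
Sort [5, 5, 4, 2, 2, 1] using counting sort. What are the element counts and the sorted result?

Count array: [0, 1, 2, 0, 1, 2]
(count[i] = number of elements equal to i)
Cumulative count: [0, 1, 3, 3, 4, 6]
Sorted: [1, 2, 2, 4, 5, 5]


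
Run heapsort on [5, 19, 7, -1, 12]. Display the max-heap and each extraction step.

Build heap: [19, 12, 7, -1, 5]
Extract 19: [12, 5, 7, -1, 19]
Extract 12: [7, 5, -1, 12, 19]
Extract 7: [5, -1, 7, 12, 19]
Extract 5: [-1, 5, 7, 12, 19]


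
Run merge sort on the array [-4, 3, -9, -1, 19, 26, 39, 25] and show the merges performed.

Divide and conquer:
  Merge [-4] + [3] -> [-4, 3]
  Merge [-9] + [-1] -> [-9, -1]
  Merge [-4, 3] + [-9, -1] -> [-9, -4, -1, 3]
  Merge [19] + [26] -> [19, 26]
  Merge [39] + [25] -> [25, 39]
  Merge [19, 26] + [25, 39] -> [19, 25, 26, 39]
  Merge [-9, -4, -1, 3] + [19, 25, 26, 39] -> [-9, -4, -1, 3, 19, 25, 26, 39]


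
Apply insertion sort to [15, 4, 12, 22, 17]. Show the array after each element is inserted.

First element 15 is already 'sorted'
Insert 4: shifted 1 elements -> [4, 15, 12, 22, 17]
Insert 12: shifted 1 elements -> [4, 12, 15, 22, 17]
Insert 22: shifted 0 elements -> [4, 12, 15, 22, 17]
Insert 17: shifted 1 elements -> [4, 12, 15, 17, 22]


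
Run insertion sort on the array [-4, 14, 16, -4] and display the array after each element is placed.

First element -4 is already 'sorted'
Insert 14: shifted 0 elements -> [-4, 14, 16, -4]
Insert 16: shifted 0 elements -> [-4, 14, 16, -4]
Insert -4: shifted 2 elements -> [-4, -4, 14, 16]


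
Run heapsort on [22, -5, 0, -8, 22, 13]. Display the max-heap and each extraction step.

Build heap: [22, 22, 13, -8, -5, 0]
Extract 22: [22, 0, 13, -8, -5, 22]
Extract 22: [13, 0, -5, -8, 22, 22]
Extract 13: [0, -8, -5, 13, 22, 22]
Extract 0: [-5, -8, 0, 13, 22, 22]
Extract -5: [-8, -5, 0, 13, 22, 22]


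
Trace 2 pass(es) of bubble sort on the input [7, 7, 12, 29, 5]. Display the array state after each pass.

After pass 1: [7, 7, 12, 5, 29] (1 swaps)
After pass 2: [7, 7, 5, 12, 29] (1 swaps)
Total swaps: 2


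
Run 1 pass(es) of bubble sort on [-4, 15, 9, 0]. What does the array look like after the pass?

After pass 1: [-4, 9, 0, 15] (2 swaps)
Total swaps: 2


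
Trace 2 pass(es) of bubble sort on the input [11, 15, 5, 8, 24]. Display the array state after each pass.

After pass 1: [11, 5, 8, 15, 24] (2 swaps)
After pass 2: [5, 8, 11, 15, 24] (2 swaps)
Total swaps: 4


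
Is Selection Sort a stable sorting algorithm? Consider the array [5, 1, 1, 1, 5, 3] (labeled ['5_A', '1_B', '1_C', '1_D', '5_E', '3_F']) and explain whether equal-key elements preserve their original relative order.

Trace Selection Sort on the labeled array (the key is the number; the letter only tracks identity):
  Pass 1: minimum of unsorted part is 1_B at index 1; swap it with 5_A at index 0 -> [1_B, 5_A, 1_C, 1_D, 5_E, 3_F]
  Pass 2: minimum of unsorted part is 1_C at index 2; swap it with 5_A at index 1 -> [1_B, 1_C, 5_A, 1_D, 5_E, 3_F]
  Pass 3: minimum of unsorted part is 1_D at index 3; swap it with 5_A at index 2 -> [1_B, 1_C, 1_D, 5_A, 5_E, 3_F]
  Pass 4: minimum of unsorted part is 3_F at index 5; swap it with 5_A at index 3 -> [1_B, 1_C, 1_D, 3_F, 5_E, 5_A]
  Pass 5: minimum 5_E is already at index 4; no swap -> [1_B, 1_C, 1_D, 3_F, 5_E, 5_A]
Final order: [1_B, 1_C, 1_D, 3_F, 5_E, 5_A]
Equal keys:
  value 1: originally 1_B, 1_C, 1_D; after sorting 1_B, 1_C, 1_D -> order preserved
  value 5: originally 5_A, 5_E; after sorting 5_E, 5_A -> order changed
Equal keys were reordered, so Selection Sort is not stable: the long-range swap that moves the minimum into place can carry an element past an equal key. (One such input is enough; an unstable sort may happen to preserve order on other inputs, but it gives no guarantee.)
Answer: Not stable


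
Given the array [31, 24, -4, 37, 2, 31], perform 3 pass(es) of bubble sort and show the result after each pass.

After pass 1: [24, -4, 31, 2, 31, 37] (4 swaps)
After pass 2: [-4, 24, 2, 31, 31, 37] (2 swaps)
After pass 3: [-4, 2, 24, 31, 31, 37] (1 swaps)
Total swaps: 7


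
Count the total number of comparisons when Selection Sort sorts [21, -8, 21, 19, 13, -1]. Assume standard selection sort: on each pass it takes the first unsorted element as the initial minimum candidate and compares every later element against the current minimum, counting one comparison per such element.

Pass 1: scan indices 1..5 for the minimum = 5 comparison(s); min is -8, place at index 0 -> [-8, 21, 21, 19, 13, -1]
Pass 2: scan indices 2..5 for the minimum = 4 comparison(s); min is -1, place at index 1 -> [-8, -1, 21, 19, 13, 21]
Pass 3: scan indices 3..5 for the minimum = 3 comparison(s); min is 13, place at index 2 -> [-8, -1, 13, 19, 21, 21]
Pass 4: scan indices 4..5 for the minimum = 2 comparison(s); min is 19, place at index 3 -> [-8, -1, 13, 19, 21, 21]
Pass 5: scan indices 5..5 for the minimum = 1 comparison(s); min is 21, place at index 4 -> [-8, -1, 13, 19, 21, 21]
Selection sort always scans the whole unsorted suffix, so the count is (n-1) + (n-2) + ... + 1 = n(n-1)/2 = 6*5/2 = 15 regardless of the input order.
Total comparisons: 5 + 4 + 3 + 2 + 1 = 15


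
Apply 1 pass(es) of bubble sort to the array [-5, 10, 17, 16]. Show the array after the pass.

After pass 1: [-5, 10, 16, 17] (1 swaps)
Total swaps: 1


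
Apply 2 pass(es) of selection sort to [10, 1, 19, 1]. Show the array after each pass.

Pass 1: Select minimum 1 at index 1, swap -> [1, 10, 19, 1]
Pass 2: Select minimum 1 at index 3, swap -> [1, 1, 19, 10]


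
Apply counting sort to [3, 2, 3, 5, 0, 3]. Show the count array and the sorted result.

Count array: [1, 0, 1, 3, 0, 1]
(count[i] = number of elements equal to i)
Cumulative count: [1, 1, 2, 5, 5, 6]
Sorted: [0, 2, 3, 3, 3, 5]


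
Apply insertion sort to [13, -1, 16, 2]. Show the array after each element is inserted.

First element 13 is already 'sorted'
Insert -1: shifted 1 elements -> [-1, 13, 16, 2]
Insert 16: shifted 0 elements -> [-1, 13, 16, 2]
Insert 2: shifted 2 elements -> [-1, 2, 13, 16]


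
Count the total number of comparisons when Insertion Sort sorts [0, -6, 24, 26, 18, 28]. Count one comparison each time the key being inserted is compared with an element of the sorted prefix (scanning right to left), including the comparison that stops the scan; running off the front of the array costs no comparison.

Insert -6: 0 > -6 (shift), reached front = 1 comparison(s) -> [-6, 0, 24, 26, 18, 28]
Insert 24: 0 <= 24 (stop) = 1 comparison(s) -> [-6, 0, 24, 26, 18, 28]
Insert 26: 24 <= 26 (stop) = 1 comparison(s) -> [-6, 0, 24, 26, 18, 28]
Insert 18: 26 > 18 (shift), 24 > 18 (shift), 0 <= 18 (stop) = 3 comparison(s) -> [-6, 0, 18, 24, 26, 28]
Insert 28: 26 <= 28 (stop) = 1 comparison(s) -> [-6, 0, 18, 24, 26, 28]
Total comparisons: 1 + 1 + 1 + 3 + 1 = 7


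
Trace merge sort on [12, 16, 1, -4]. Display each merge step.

Divide and conquer:
  Merge [12] + [16] -> [12, 16]
  Merge [1] + [-4] -> [-4, 1]
  Merge [12, 16] + [-4, 1] -> [-4, 1, 12, 16]


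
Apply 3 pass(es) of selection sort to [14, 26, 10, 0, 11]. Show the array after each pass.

Pass 1: Select minimum 0 at index 3, swap -> [0, 26, 10, 14, 11]
Pass 2: Select minimum 10 at index 2, swap -> [0, 10, 26, 14, 11]
Pass 3: Select minimum 11 at index 4, swap -> [0, 10, 11, 14, 26]


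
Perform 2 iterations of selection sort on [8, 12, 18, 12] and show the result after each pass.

Pass 1: Select minimum 8 at index 0, swap -> [8, 12, 18, 12]
Pass 2: Select minimum 12 at index 1, swap -> [8, 12, 18, 12]


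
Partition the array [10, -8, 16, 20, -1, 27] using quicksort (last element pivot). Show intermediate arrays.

Partition 1: pivot=27 at index 5 -> [10, -8, 16, 20, -1, 27]
Partition 2: pivot=-1 at index 1 -> [-8, -1, 16, 20, 10, 27]
Partition 3: pivot=10 at index 2 -> [-8, -1, 10, 20, 16, 27]
Partition 4: pivot=16 at index 3 -> [-8, -1, 10, 16, 20, 27]


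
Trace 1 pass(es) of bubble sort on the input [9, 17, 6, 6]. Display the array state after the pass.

After pass 1: [9, 6, 6, 17] (2 swaps)
Total swaps: 2


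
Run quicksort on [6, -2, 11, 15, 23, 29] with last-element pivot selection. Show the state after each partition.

Partition 1: pivot=29 at index 5 -> [6, -2, 11, 15, 23, 29]
Partition 2: pivot=23 at index 4 -> [6, -2, 11, 15, 23, 29]
Partition 3: pivot=15 at index 3 -> [6, -2, 11, 15, 23, 29]
Partition 4: pivot=11 at index 2 -> [6, -2, 11, 15, 23, 29]
Partition 5: pivot=-2 at index 0 -> [-2, 6, 11, 15, 23, 29]


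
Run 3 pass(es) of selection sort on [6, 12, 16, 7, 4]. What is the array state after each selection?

Pass 1: Select minimum 4 at index 4, swap -> [4, 12, 16, 7, 6]
Pass 2: Select minimum 6 at index 4, swap -> [4, 6, 16, 7, 12]
Pass 3: Select minimum 7 at index 3, swap -> [4, 6, 7, 16, 12]


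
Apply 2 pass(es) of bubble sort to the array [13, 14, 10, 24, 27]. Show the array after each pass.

After pass 1: [13, 10, 14, 24, 27] (1 swaps)
After pass 2: [10, 13, 14, 24, 27] (1 swaps)
Total swaps: 2


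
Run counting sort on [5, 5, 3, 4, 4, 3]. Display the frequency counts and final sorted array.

Count array: [0, 0, 0, 2, 2, 2]
(count[i] = number of elements equal to i)
Cumulative count: [0, 0, 0, 2, 4, 6]
Sorted: [3, 3, 4, 4, 5, 5]


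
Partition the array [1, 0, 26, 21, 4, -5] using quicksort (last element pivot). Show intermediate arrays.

Partition 1: pivot=-5 at index 0 -> [-5, 0, 26, 21, 4, 1]
Partition 2: pivot=1 at index 2 -> [-5, 0, 1, 21, 4, 26]
Partition 3: pivot=26 at index 5 -> [-5, 0, 1, 21, 4, 26]
Partition 4: pivot=4 at index 3 -> [-5, 0, 1, 4, 21, 26]


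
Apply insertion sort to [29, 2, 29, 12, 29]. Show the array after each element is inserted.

First element 29 is already 'sorted'
Insert 2: shifted 1 elements -> [2, 29, 29, 12, 29]
Insert 29: shifted 0 elements -> [2, 29, 29, 12, 29]
Insert 12: shifted 2 elements -> [2, 12, 29, 29, 29]
Insert 29: shifted 0 elements -> [2, 12, 29, 29, 29]


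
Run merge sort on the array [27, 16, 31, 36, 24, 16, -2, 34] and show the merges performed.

Divide and conquer:
  Merge [27] + [16] -> [16, 27]
  Merge [31] + [36] -> [31, 36]
  Merge [16, 27] + [31, 36] -> [16, 27, 31, 36]
  Merge [24] + [16] -> [16, 24]
  Merge [-2] + [34] -> [-2, 34]
  Merge [16, 24] + [-2, 34] -> [-2, 16, 24, 34]
  Merge [16, 27, 31, 36] + [-2, 16, 24, 34] -> [-2, 16, 16, 24, 27, 31, 34, 36]


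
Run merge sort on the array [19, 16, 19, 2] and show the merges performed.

Divide and conquer:
  Merge [19] + [16] -> [16, 19]
  Merge [19] + [2] -> [2, 19]
  Merge [16, 19] + [2, 19] -> [2, 16, 19, 19]


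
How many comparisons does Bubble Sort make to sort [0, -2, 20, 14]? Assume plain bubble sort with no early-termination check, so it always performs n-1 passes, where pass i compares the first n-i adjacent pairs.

Pass 1: compare adjacent pairs (0,1)..(2,3) = 3 comparison(s), 2 swap(s) -> [-2, 0, 14, 20]
Pass 2: compare adjacent pairs (0,1)..(1,2) = 2 comparison(s), 0 swap(s) -> [-2, 0, 14, 20]
Pass 3: compare adjacent pairs (0,1)..(0,1) = 1 comparison(s), 0 swap(s) -> [-2, 0, 14, 20]
Total comparisons: 3 + 2 + 1 = 6


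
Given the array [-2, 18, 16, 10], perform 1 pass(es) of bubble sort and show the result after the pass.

After pass 1: [-2, 16, 10, 18] (2 swaps)
Total swaps: 2


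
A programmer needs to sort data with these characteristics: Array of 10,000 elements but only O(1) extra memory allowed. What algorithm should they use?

Best choice: Heapsort
Reason: Heapsort rearranges the array in place using O(1) auxiliary space and still guarantees O(n log n) time; quicksort partitions in place but needs Theta(log n) stack space for recursion (O(n) in the worst case), and mergesort requires O(n) auxiliary space


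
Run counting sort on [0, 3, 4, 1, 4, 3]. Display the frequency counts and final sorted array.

Count array: [1, 1, 0, 2, 2]
(count[i] = number of elements equal to i)
Cumulative count: [1, 2, 2, 4, 6]
Sorted: [0, 1, 3, 3, 4, 4]


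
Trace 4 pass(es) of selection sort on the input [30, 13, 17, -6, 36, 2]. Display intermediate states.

Pass 1: Select minimum -6 at index 3, swap -> [-6, 13, 17, 30, 36, 2]
Pass 2: Select minimum 2 at index 5, swap -> [-6, 2, 17, 30, 36, 13]
Pass 3: Select minimum 13 at index 5, swap -> [-6, 2, 13, 30, 36, 17]
Pass 4: Select minimum 17 at index 5, swap -> [-6, 2, 13, 17, 36, 30]


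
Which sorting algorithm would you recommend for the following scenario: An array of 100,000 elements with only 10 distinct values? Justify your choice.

Best choice: 3-way quicksort or Counting sort
Reason: 3-way (Dutch national flag) partitioning groups every copy of the pivot together, so with only d=10 distinct keys quicksort finishes in O(n log d) expected time, which is effectively linear; counting sort runs in O(n + k) where k is the size of the key range (not the number of distinct values), so it is linear when the 10 values are integers drawn from a small known range


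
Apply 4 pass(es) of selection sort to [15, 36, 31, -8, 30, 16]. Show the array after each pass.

Pass 1: Select minimum -8 at index 3, swap -> [-8, 36, 31, 15, 30, 16]
Pass 2: Select minimum 15 at index 3, swap -> [-8, 15, 31, 36, 30, 16]
Pass 3: Select minimum 16 at index 5, swap -> [-8, 15, 16, 36, 30, 31]
Pass 4: Select minimum 30 at index 4, swap -> [-8, 15, 16, 30, 36, 31]


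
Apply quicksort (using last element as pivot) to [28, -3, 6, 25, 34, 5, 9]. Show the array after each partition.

Partition 1: pivot=9 at index 3 -> [-3, 6, 5, 9, 34, 28, 25]
Partition 2: pivot=5 at index 1 -> [-3, 5, 6, 9, 34, 28, 25]
Partition 3: pivot=25 at index 4 -> [-3, 5, 6, 9, 25, 28, 34]
Partition 4: pivot=34 at index 6 -> [-3, 5, 6, 9, 25, 28, 34]


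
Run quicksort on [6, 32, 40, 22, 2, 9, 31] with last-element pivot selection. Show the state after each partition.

Partition 1: pivot=31 at index 4 -> [6, 22, 2, 9, 31, 32, 40]
Partition 2: pivot=9 at index 2 -> [6, 2, 9, 22, 31, 32, 40]
Partition 3: pivot=2 at index 0 -> [2, 6, 9, 22, 31, 32, 40]
Partition 4: pivot=40 at index 6 -> [2, 6, 9, 22, 31, 32, 40]


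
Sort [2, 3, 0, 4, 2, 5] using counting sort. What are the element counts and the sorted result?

Count array: [1, 0, 2, 1, 1, 1]
(count[i] = number of elements equal to i)
Cumulative count: [1, 1, 3, 4, 5, 6]
Sorted: [0, 2, 2, 3, 4, 5]


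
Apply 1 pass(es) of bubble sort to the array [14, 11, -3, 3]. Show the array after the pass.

After pass 1: [11, -3, 3, 14] (3 swaps)
Total swaps: 3


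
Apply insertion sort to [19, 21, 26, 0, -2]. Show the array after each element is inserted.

First element 19 is already 'sorted'
Insert 21: shifted 0 elements -> [19, 21, 26, 0, -2]
Insert 26: shifted 0 elements -> [19, 21, 26, 0, -2]
Insert 0: shifted 3 elements -> [0, 19, 21, 26, -2]
Insert -2: shifted 4 elements -> [-2, 0, 19, 21, 26]


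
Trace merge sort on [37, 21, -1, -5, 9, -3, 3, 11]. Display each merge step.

Divide and conquer:
  Merge [37] + [21] -> [21, 37]
  Merge [-1] + [-5] -> [-5, -1]
  Merge [21, 37] + [-5, -1] -> [-5, -1, 21, 37]
  Merge [9] + [-3] -> [-3, 9]
  Merge [3] + [11] -> [3, 11]
  Merge [-3, 9] + [3, 11] -> [-3, 3, 9, 11]
  Merge [-5, -1, 21, 37] + [-3, 3, 9, 11] -> [-5, -3, -1, 3, 9, 11, 21, 37]


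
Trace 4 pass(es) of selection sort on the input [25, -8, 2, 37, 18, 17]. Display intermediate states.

Pass 1: Select minimum -8 at index 1, swap -> [-8, 25, 2, 37, 18, 17]
Pass 2: Select minimum 2 at index 2, swap -> [-8, 2, 25, 37, 18, 17]
Pass 3: Select minimum 17 at index 5, swap -> [-8, 2, 17, 37, 18, 25]
Pass 4: Select minimum 18 at index 4, swap -> [-8, 2, 17, 18, 37, 25]


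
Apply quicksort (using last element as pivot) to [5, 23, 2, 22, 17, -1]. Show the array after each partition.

Partition 1: pivot=-1 at index 0 -> [-1, 23, 2, 22, 17, 5]
Partition 2: pivot=5 at index 2 -> [-1, 2, 5, 22, 17, 23]
Partition 3: pivot=23 at index 5 -> [-1, 2, 5, 22, 17, 23]
Partition 4: pivot=17 at index 3 -> [-1, 2, 5, 17, 22, 23]


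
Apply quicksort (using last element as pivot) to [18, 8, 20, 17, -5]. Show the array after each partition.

Partition 1: pivot=-5 at index 0 -> [-5, 8, 20, 17, 18]
Partition 2: pivot=18 at index 3 -> [-5, 8, 17, 18, 20]
Partition 3: pivot=17 at index 2 -> [-5, 8, 17, 18, 20]


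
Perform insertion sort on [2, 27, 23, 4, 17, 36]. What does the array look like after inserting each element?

First element 2 is already 'sorted'
Insert 27: shifted 0 elements -> [2, 27, 23, 4, 17, 36]
Insert 23: shifted 1 elements -> [2, 23, 27, 4, 17, 36]
Insert 4: shifted 2 elements -> [2, 4, 23, 27, 17, 36]
Insert 17: shifted 2 elements -> [2, 4, 17, 23, 27, 36]
Insert 36: shifted 0 elements -> [2, 4, 17, 23, 27, 36]


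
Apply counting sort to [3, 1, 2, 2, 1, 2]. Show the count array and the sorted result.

Count array: [0, 2, 3, 1]
(count[i] = number of elements equal to i)
Cumulative count: [0, 2, 5, 6]
Sorted: [1, 1, 2, 2, 2, 3]


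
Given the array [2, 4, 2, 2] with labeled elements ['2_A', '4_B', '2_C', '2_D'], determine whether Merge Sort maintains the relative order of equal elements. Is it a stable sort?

Trace Merge Sort on the labeled array (the key is the number; the letter only tracks identity):
  Merge [2_A] + [4_B] -> [2_A, 4_B]
  Merge [2_C] + [2_D] -> [2_C, 2_D]
  Merge [2_A, 4_B] + [2_C, 2_D] -> [2_A, 2_C, 2_D, 4_B]
Final order: [2_A, 2_C, 2_D, 4_B]
Equal keys:
  value 2: originally 2_A, 2_C, 2_D; after sorting 2_A, 2_C, 2_D -> order preserved
All equal keys kept their original relative order. Merge Sort is stable: when the heads of the two halves are equal the merge takes from the left half first.
Answer: Stable


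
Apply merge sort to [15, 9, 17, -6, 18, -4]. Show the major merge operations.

Divide and conquer:
  Merge [9] + [17] -> [9, 17]
  Merge [15] + [9, 17] -> [9, 15, 17]
  Merge [18] + [-4] -> [-4, 18]
  Merge [-6] + [-4, 18] -> [-6, -4, 18]
  Merge [9, 15, 17] + [-6, -4, 18] -> [-6, -4, 9, 15, 17, 18]


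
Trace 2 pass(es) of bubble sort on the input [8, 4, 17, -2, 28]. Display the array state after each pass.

After pass 1: [4, 8, -2, 17, 28] (2 swaps)
After pass 2: [4, -2, 8, 17, 28] (1 swaps)
Total swaps: 3


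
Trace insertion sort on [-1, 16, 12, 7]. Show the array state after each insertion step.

First element -1 is already 'sorted'
Insert 16: shifted 0 elements -> [-1, 16, 12, 7]
Insert 12: shifted 1 elements -> [-1, 12, 16, 7]
Insert 7: shifted 2 elements -> [-1, 7, 12, 16]


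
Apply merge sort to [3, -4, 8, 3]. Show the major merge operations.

Divide and conquer:
  Merge [3] + [-4] -> [-4, 3]
  Merge [8] + [3] -> [3, 8]
  Merge [-4, 3] + [3, 8] -> [-4, 3, 3, 8]


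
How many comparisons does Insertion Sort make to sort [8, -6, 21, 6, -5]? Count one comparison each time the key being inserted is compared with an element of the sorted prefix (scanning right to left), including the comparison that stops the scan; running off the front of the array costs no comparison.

Insert -6: 8 > -6 (shift), reached front = 1 comparison(s) -> [-6, 8, 21, 6, -5]
Insert 21: 8 <= 21 (stop) = 1 comparison(s) -> [-6, 8, 21, 6, -5]
Insert 6: 21 > 6 (shift), 8 > 6 (shift), -6 <= 6 (stop) = 3 comparison(s) -> [-6, 6, 8, 21, -5]
Insert -5: 21 > -5 (shift), 8 > -5 (shift), 6 > -5 (shift), -6 <= -5 (stop) = 4 comparison(s) -> [-6, -5, 6, 8, 21]
Total comparisons: 1 + 1 + 3 + 4 = 9


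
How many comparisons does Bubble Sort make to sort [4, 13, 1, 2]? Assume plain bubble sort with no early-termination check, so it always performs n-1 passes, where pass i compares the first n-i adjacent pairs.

Pass 1: compare adjacent pairs (0,1)..(2,3) = 3 comparison(s), 2 swap(s) -> [4, 1, 2, 13]
Pass 2: compare adjacent pairs (0,1)..(1,2) = 2 comparison(s), 2 swap(s) -> [1, 2, 4, 13]
Pass 3: compare adjacent pairs (0,1)..(0,1) = 1 comparison(s), 0 swap(s) -> [1, 2, 4, 13]
Total comparisons: 3 + 2 + 1 = 6


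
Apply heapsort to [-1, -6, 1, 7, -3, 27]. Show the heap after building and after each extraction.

Build heap: [27, 7, 1, -6, -3, -1]
Extract 27: [7, -1, 1, -6, -3, 27]
Extract 7: [1, -1, -3, -6, 7, 27]
Extract 1: [-1, -6, -3, 1, 7, 27]
Extract -1: [-3, -6, -1, 1, 7, 27]
Extract -3: [-6, -3, -1, 1, 7, 27]


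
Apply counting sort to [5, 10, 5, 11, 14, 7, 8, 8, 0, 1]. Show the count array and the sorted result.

Count array: [1, 1, 0, 0, 0, 2, 0, 1, 2, 0, 1, 1, 0, 0, 1]
(count[i] = number of elements equal to i)
Cumulative count: [1, 2, 2, 2, 2, 4, 4, 5, 7, 7, 8, 9, 9, 9, 10]
Sorted: [0, 1, 5, 5, 7, 8, 8, 10, 11, 14]


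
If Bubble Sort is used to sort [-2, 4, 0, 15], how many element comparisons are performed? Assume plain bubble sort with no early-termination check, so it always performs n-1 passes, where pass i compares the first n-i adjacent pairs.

Pass 1: compare adjacent pairs (0,1)..(2,3) = 3 comparison(s), 1 swap(s) -> [-2, 0, 4, 15]
Pass 2: compare adjacent pairs (0,1)..(1,2) = 2 comparison(s), 0 swap(s) -> [-2, 0, 4, 15]
Pass 3: compare adjacent pairs (0,1)..(0,1) = 1 comparison(s), 0 swap(s) -> [-2, 0, 4, 15]
Total comparisons: 3 + 2 + 1 = 6


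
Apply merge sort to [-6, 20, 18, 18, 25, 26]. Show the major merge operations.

Divide and conquer:
  Merge [20] + [18] -> [18, 20]
  Merge [-6] + [18, 20] -> [-6, 18, 20]
  Merge [25] + [26] -> [25, 26]
  Merge [18] + [25, 26] -> [18, 25, 26]
  Merge [-6, 18, 20] + [18, 25, 26] -> [-6, 18, 18, 20, 25, 26]


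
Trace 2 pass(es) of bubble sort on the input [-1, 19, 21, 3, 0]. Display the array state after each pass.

After pass 1: [-1, 19, 3, 0, 21] (2 swaps)
After pass 2: [-1, 3, 0, 19, 21] (2 swaps)
Total swaps: 4


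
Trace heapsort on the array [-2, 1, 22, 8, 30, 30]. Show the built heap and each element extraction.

Build heap: [30, 8, 30, -2, 1, 22]
Extract 30: [30, 8, 22, -2, 1, 30]
Extract 30: [22, 8, 1, -2, 30, 30]
Extract 22: [8, -2, 1, 22, 30, 30]
Extract 8: [1, -2, 8, 22, 30, 30]
Extract 1: [-2, 1, 8, 22, 30, 30]


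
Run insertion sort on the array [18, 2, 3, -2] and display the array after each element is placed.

First element 18 is already 'sorted'
Insert 2: shifted 1 elements -> [2, 18, 3, -2]
Insert 3: shifted 1 elements -> [2, 3, 18, -2]
Insert -2: shifted 3 elements -> [-2, 2, 3, 18]


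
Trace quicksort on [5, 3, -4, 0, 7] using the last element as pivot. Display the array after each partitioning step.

Partition 1: pivot=7 at index 4 -> [5, 3, -4, 0, 7]
Partition 2: pivot=0 at index 1 -> [-4, 0, 5, 3, 7]
Partition 3: pivot=3 at index 2 -> [-4, 0, 3, 5, 7]


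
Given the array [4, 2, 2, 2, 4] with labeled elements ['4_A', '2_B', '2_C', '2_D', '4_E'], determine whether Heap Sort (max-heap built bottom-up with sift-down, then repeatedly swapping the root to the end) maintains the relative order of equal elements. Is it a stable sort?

Trace Heap Sort on the labeled array (the key is the number; the letter only tracks identity):
  Build max-heap: [4_A, 4_E, 2_C, 2_D, 2_B]
  Swap root 4_A to index 4, re-heapify first 4 -> [4_E, 2_B, 2_C, 2_D, 4_A]
  Swap root 4_E to index 3, re-heapify first 3 -> [2_D, 2_B, 2_C, 4_E, 4_A]
  Swap root 2_D to index 2, re-heapify first 2 -> [2_C, 2_B, 2_D, 4_E, 4_A]
  Swap root 2_C to index 1, re-heapify first 1 -> [2_B, 2_C, 2_D, 4_E, 4_A]
Final order: [2_B, 2_C, 2_D, 4_E, 4_A]
Equal keys:
  value 2: originally 2_B, 2_C, 2_D; after sorting 2_B, 2_C, 2_D -> order preserved
  value 4: originally 4_A, 4_E; after sorting 4_E, 4_A -> order changed
Equal keys were reordered, so Heap Sort is not stable: heap construction and root-to-end swaps move elements without regard to the original order of equal keys. (One such input is enough; an unstable sort may happen to preserve order on other inputs, but it gives no guarantee.)
Answer: Not stable


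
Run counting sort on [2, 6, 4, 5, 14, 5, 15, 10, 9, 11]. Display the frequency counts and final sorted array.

Count array: [0, 0, 1, 0, 1, 2, 1, 0, 0, 1, 1, 1, 0, 0, 1, 1]
(count[i] = number of elements equal to i)
Cumulative count: [0, 0, 1, 1, 2, 4, 5, 5, 5, 6, 7, 8, 8, 8, 9, 10]
Sorted: [2, 4, 5, 5, 6, 9, 10, 11, 14, 15]


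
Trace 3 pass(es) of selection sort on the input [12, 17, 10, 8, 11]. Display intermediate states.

Pass 1: Select minimum 8 at index 3, swap -> [8, 17, 10, 12, 11]
Pass 2: Select minimum 10 at index 2, swap -> [8, 10, 17, 12, 11]
Pass 3: Select minimum 11 at index 4, swap -> [8, 10, 11, 12, 17]


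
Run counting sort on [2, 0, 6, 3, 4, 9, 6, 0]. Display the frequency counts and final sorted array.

Count array: [2, 0, 1, 1, 1, 0, 2, 0, 0, 1]
(count[i] = number of elements equal to i)
Cumulative count: [2, 2, 3, 4, 5, 5, 7, 7, 7, 8]
Sorted: [0, 0, 2, 3, 4, 6, 6, 9]


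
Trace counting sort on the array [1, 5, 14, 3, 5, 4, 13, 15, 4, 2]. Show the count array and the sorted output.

Count array: [0, 1, 1, 1, 2, 2, 0, 0, 0, 0, 0, 0, 0, 1, 1, 1]
(count[i] = number of elements equal to i)
Cumulative count: [0, 1, 2, 3, 5, 7, 7, 7, 7, 7, 7, 7, 7, 8, 9, 10]
Sorted: [1, 2, 3, 4, 4, 5, 5, 13, 14, 15]


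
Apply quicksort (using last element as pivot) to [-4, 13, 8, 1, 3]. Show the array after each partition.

Partition 1: pivot=3 at index 2 -> [-4, 1, 3, 13, 8]
Partition 2: pivot=1 at index 1 -> [-4, 1, 3, 13, 8]
Partition 3: pivot=8 at index 3 -> [-4, 1, 3, 8, 13]


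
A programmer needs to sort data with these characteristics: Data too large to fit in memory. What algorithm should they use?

Best choice: External merge sort
Reason: Minimizes disk I/O by sequential reads/writes


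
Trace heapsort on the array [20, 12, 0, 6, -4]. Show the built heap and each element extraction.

Build heap: [20, 12, 0, 6, -4]
Extract 20: [12, 6, 0, -4, 20]
Extract 12: [6, -4, 0, 12, 20]
Extract 6: [0, -4, 6, 12, 20]
Extract 0: [-4, 0, 6, 12, 20]


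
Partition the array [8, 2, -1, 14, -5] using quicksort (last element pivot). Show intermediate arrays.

Partition 1: pivot=-5 at index 0 -> [-5, 2, -1, 14, 8]
Partition 2: pivot=8 at index 3 -> [-5, 2, -1, 8, 14]
Partition 3: pivot=-1 at index 1 -> [-5, -1, 2, 8, 14]


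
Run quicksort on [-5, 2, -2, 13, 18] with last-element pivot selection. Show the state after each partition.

Partition 1: pivot=18 at index 4 -> [-5, 2, -2, 13, 18]
Partition 2: pivot=13 at index 3 -> [-5, 2, -2, 13, 18]
Partition 3: pivot=-2 at index 1 -> [-5, -2, 2, 13, 18]


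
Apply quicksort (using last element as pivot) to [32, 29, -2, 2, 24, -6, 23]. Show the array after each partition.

Partition 1: pivot=23 at index 3 -> [-2, 2, -6, 23, 24, 32, 29]
Partition 2: pivot=-6 at index 0 -> [-6, 2, -2, 23, 24, 32, 29]
Partition 3: pivot=-2 at index 1 -> [-6, -2, 2, 23, 24, 32, 29]
Partition 4: pivot=29 at index 5 -> [-6, -2, 2, 23, 24, 29, 32]


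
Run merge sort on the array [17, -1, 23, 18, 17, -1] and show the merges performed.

Divide and conquer:
  Merge [-1] + [23] -> [-1, 23]
  Merge [17] + [-1, 23] -> [-1, 17, 23]
  Merge [17] + [-1] -> [-1, 17]
  Merge [18] + [-1, 17] -> [-1, 17, 18]
  Merge [-1, 17, 23] + [-1, 17, 18] -> [-1, -1, 17, 17, 18, 23]


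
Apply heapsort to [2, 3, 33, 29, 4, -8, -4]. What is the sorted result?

Build heap: [33, 29, 2, 3, 4, -8, -4]
Extract 33: [29, 4, 2, 3, -4, -8, 33]
Extract 29: [4, 3, 2, -8, -4, 29, 33]
Extract 4: [3, -4, 2, -8, 4, 29, 33]
Extract 3: [2, -4, -8, 3, 4, 29, 33]
Extract 2: [-4, -8, 2, 3, 4, 29, 33]
Extract -4: [-8, -4, 2, 3, 4, 29, 33]


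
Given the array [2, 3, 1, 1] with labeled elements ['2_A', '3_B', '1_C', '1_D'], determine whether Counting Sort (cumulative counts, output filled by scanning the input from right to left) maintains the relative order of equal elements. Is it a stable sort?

Trace Counting Sort on the labeled array (the key is the number; the letter only tracks identity):
  Counts for values 0..3: [0, 2, 1, 1]
  Cumulative counts: [0, 2, 3, 4]
  Scan right to left: place 1_D at output index 1
  Scan right to left: place 1_C at output index 0
  Scan right to left: place 3_B at output index 3
  Scan right to left: place 2_A at output index 2
  Output: [1_C, 1_D, 2_A, 3_B]
Equal keys:
  value 1: originally 1_C, 1_D; after sorting 1_C, 1_D -> order preserved
All equal keys kept their original relative order. Counting Sort is stable: scanning the input right to left with decreasing cumulative counts places later duplicates at later output positions.
Answer: Stable


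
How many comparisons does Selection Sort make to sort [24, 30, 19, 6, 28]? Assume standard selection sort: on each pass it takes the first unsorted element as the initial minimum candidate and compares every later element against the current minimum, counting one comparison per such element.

Pass 1: scan indices 1..4 for the minimum = 4 comparison(s); min is 6, place at index 0 -> [6, 30, 19, 24, 28]
Pass 2: scan indices 2..4 for the minimum = 3 comparison(s); min is 19, place at index 1 -> [6, 19, 30, 24, 28]
Pass 3: scan indices 3..4 for the minimum = 2 comparison(s); min is 24, place at index 2 -> [6, 19, 24, 30, 28]
Pass 4: scan indices 4..4 for the minimum = 1 comparison(s); min is 28, place at index 3 -> [6, 19, 24, 28, 30]
Selection sort always scans the whole unsorted suffix, so the count is (n-1) + (n-2) + ... + 1 = n(n-1)/2 = 5*4/2 = 10 regardless of the input order.
Total comparisons: 4 + 3 + 2 + 1 = 10


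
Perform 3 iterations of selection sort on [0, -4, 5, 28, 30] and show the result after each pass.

Pass 1: Select minimum -4 at index 1, swap -> [-4, 0, 5, 28, 30]
Pass 2: Select minimum 0 at index 1, swap -> [-4, 0, 5, 28, 30]
Pass 3: Select minimum 5 at index 2, swap -> [-4, 0, 5, 28, 30]


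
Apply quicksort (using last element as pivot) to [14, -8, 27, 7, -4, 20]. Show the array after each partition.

Partition 1: pivot=20 at index 4 -> [14, -8, 7, -4, 20, 27]
Partition 2: pivot=-4 at index 1 -> [-8, -4, 7, 14, 20, 27]
Partition 3: pivot=14 at index 3 -> [-8, -4, 7, 14, 20, 27]


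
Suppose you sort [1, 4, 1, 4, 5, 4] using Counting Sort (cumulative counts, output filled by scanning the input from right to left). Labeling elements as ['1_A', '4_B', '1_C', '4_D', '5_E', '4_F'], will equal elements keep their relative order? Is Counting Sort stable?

Trace Counting Sort on the labeled array (the key is the number; the letter only tracks identity):
  Counts for values 0..5: [0, 2, 0, 0, 3, 1]
  Cumulative counts: [0, 2, 2, 2, 5, 6]
  Scan right to left: place 4_F at output index 4
  Scan right to left: place 5_E at output index 5
  Scan right to left: place 4_D at output index 3
  Scan right to left: place 1_C at output index 1
  Scan right to left: place 4_B at output index 2
  Scan right to left: place 1_A at output index 0
  Output: [1_A, 1_C, 4_B, 4_D, 4_F, 5_E]
Equal keys:
  value 1: originally 1_A, 1_C; after sorting 1_A, 1_C -> order preserved
  value 4: originally 4_B, 4_D, 4_F; after sorting 4_B, 4_D, 4_F -> order preserved
All equal keys kept their original relative order. Counting Sort is stable: scanning the input right to left with decreasing cumulative counts places later duplicates at later output positions.
Answer: Stable


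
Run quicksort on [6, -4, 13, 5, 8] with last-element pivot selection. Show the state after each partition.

Partition 1: pivot=8 at index 3 -> [6, -4, 5, 8, 13]
Partition 2: pivot=5 at index 1 -> [-4, 5, 6, 8, 13]


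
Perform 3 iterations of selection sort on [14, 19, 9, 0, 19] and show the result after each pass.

Pass 1: Select minimum 0 at index 3, swap -> [0, 19, 9, 14, 19]
Pass 2: Select minimum 9 at index 2, swap -> [0, 9, 19, 14, 19]
Pass 3: Select minimum 14 at index 3, swap -> [0, 9, 14, 19, 19]


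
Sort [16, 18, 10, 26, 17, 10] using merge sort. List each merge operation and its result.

Divide and conquer:
  Merge [18] + [10] -> [10, 18]
  Merge [16] + [10, 18] -> [10, 16, 18]
  Merge [17] + [10] -> [10, 17]
  Merge [26] + [10, 17] -> [10, 17, 26]
  Merge [10, 16, 18] + [10, 17, 26] -> [10, 10, 16, 17, 18, 26]


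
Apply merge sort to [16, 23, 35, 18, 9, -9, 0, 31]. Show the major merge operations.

Divide and conquer:
  Merge [16] + [23] -> [16, 23]
  Merge [35] + [18] -> [18, 35]
  Merge [16, 23] + [18, 35] -> [16, 18, 23, 35]
  Merge [9] + [-9] -> [-9, 9]
  Merge [0] + [31] -> [0, 31]
  Merge [-9, 9] + [0, 31] -> [-9, 0, 9, 31]
  Merge [16, 18, 23, 35] + [-9, 0, 9, 31] -> [-9, 0, 9, 16, 18, 23, 31, 35]


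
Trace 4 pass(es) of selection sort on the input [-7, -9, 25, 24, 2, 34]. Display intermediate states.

Pass 1: Select minimum -9 at index 1, swap -> [-9, -7, 25, 24, 2, 34]
Pass 2: Select minimum -7 at index 1, swap -> [-9, -7, 25, 24, 2, 34]
Pass 3: Select minimum 2 at index 4, swap -> [-9, -7, 2, 24, 25, 34]
Pass 4: Select minimum 24 at index 3, swap -> [-9, -7, 2, 24, 25, 34]


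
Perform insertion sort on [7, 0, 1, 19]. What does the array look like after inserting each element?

First element 7 is already 'sorted'
Insert 0: shifted 1 elements -> [0, 7, 1, 19]
Insert 1: shifted 1 elements -> [0, 1, 7, 19]
Insert 19: shifted 0 elements -> [0, 1, 7, 19]


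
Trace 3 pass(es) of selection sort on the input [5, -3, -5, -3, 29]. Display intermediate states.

Pass 1: Select minimum -5 at index 2, swap -> [-5, -3, 5, -3, 29]
Pass 2: Select minimum -3 at index 1, swap -> [-5, -3, 5, -3, 29]
Pass 3: Select minimum -3 at index 3, swap -> [-5, -3, -3, 5, 29]


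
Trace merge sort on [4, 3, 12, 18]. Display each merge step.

Divide and conquer:
  Merge [4] + [3] -> [3, 4]
  Merge [12] + [18] -> [12, 18]
  Merge [3, 4] + [12, 18] -> [3, 4, 12, 18]


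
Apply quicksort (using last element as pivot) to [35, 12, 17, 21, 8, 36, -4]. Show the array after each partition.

Partition 1: pivot=-4 at index 0 -> [-4, 12, 17, 21, 8, 36, 35]
Partition 2: pivot=35 at index 5 -> [-4, 12, 17, 21, 8, 35, 36]
Partition 3: pivot=8 at index 1 -> [-4, 8, 17, 21, 12, 35, 36]
Partition 4: pivot=12 at index 2 -> [-4, 8, 12, 21, 17, 35, 36]
Partition 5: pivot=17 at index 3 -> [-4, 8, 12, 17, 21, 35, 36]


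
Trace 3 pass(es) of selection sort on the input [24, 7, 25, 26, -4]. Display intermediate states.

Pass 1: Select minimum -4 at index 4, swap -> [-4, 7, 25, 26, 24]
Pass 2: Select minimum 7 at index 1, swap -> [-4, 7, 25, 26, 24]
Pass 3: Select minimum 24 at index 4, swap -> [-4, 7, 24, 26, 25]


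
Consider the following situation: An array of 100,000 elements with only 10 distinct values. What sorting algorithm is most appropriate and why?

Best choice: 3-way quicksort or Counting sort
Reason: 3-way (Dutch national flag) partitioning groups every copy of the pivot together, so with only d=10 distinct keys quicksort finishes in O(n log d) expected time, which is effectively linear; counting sort runs in O(n + k) where k is the size of the key range (not the number of distinct values), so it is linear when the 10 values are integers drawn from a small known range


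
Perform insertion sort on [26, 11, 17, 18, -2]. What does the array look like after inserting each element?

First element 26 is already 'sorted'
Insert 11: shifted 1 elements -> [11, 26, 17, 18, -2]
Insert 17: shifted 1 elements -> [11, 17, 26, 18, -2]
Insert 18: shifted 1 elements -> [11, 17, 18, 26, -2]
Insert -2: shifted 4 elements -> [-2, 11, 17, 18, 26]


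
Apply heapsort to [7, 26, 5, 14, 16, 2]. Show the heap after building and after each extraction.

Build heap: [26, 16, 5, 14, 7, 2]
Extract 26: [16, 14, 5, 2, 7, 26]
Extract 16: [14, 7, 5, 2, 16, 26]
Extract 14: [7, 2, 5, 14, 16, 26]
Extract 7: [5, 2, 7, 14, 16, 26]
Extract 5: [2, 5, 7, 14, 16, 26]


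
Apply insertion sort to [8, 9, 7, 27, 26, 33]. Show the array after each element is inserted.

First element 8 is already 'sorted'
Insert 9: shifted 0 elements -> [8, 9, 7, 27, 26, 33]
Insert 7: shifted 2 elements -> [7, 8, 9, 27, 26, 33]
Insert 27: shifted 0 elements -> [7, 8, 9, 27, 26, 33]
Insert 26: shifted 1 elements -> [7, 8, 9, 26, 27, 33]
Insert 33: shifted 0 elements -> [7, 8, 9, 26, 27, 33]


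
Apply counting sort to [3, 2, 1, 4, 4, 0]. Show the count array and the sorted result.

Count array: [1, 1, 1, 1, 2]
(count[i] = number of elements equal to i)
Cumulative count: [1, 2, 3, 4, 6]
Sorted: [0, 1, 2, 3, 4, 4]


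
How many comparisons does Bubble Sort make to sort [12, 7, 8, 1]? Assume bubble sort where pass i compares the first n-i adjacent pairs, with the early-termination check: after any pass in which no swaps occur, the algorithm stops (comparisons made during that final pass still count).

Pass 1: compare adjacent pairs (0,1)..(2,3) = 3 comparison(s), 3 swap(s) -> [7, 8, 1, 12]
Pass 2: compare adjacent pairs (0,1)..(1,2) = 2 comparison(s), 1 swap(s) -> [7, 1, 8, 12]
Pass 3: compare adjacent pairs (0,1)..(0,1) = 1 comparison(s), 1 swap(s) -> [1, 7, 8, 12]
Every pass made at least one swap, so all n-1 passes run.
Total comparisons: 3 + 2 + 1 = 6


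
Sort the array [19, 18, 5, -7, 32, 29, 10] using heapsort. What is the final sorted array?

Build heap: [32, 19, 29, -7, 18, 5, 10]
Extract 32: [29, 19, 10, -7, 18, 5, 32]
Extract 29: [19, 18, 10, -7, 5, 29, 32]
Extract 19: [18, 5, 10, -7, 19, 29, 32]
Extract 18: [10, 5, -7, 18, 19, 29, 32]
Extract 10: [5, -7, 10, 18, 19, 29, 32]
Extract 5: [-7, 5, 10, 18, 19, 29, 32]


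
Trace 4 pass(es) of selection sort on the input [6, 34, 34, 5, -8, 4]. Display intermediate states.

Pass 1: Select minimum -8 at index 4, swap -> [-8, 34, 34, 5, 6, 4]
Pass 2: Select minimum 4 at index 5, swap -> [-8, 4, 34, 5, 6, 34]
Pass 3: Select minimum 5 at index 3, swap -> [-8, 4, 5, 34, 6, 34]
Pass 4: Select minimum 6 at index 4, swap -> [-8, 4, 5, 6, 34, 34]


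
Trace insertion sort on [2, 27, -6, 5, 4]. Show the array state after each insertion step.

First element 2 is already 'sorted'
Insert 27: shifted 0 elements -> [2, 27, -6, 5, 4]
Insert -6: shifted 2 elements -> [-6, 2, 27, 5, 4]
Insert 5: shifted 1 elements -> [-6, 2, 5, 27, 4]
Insert 4: shifted 2 elements -> [-6, 2, 4, 5, 27]
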